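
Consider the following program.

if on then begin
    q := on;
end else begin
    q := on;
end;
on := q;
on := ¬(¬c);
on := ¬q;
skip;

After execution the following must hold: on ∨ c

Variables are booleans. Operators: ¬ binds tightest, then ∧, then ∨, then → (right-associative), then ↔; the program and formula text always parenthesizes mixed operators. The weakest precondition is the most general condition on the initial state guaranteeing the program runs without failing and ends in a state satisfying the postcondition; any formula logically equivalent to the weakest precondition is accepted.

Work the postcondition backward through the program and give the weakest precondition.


Working backward. After the program, on ∨ c must hold.
Before skip: on ∨ c
Before on := ¬q: (¬q) ∨ c
Before on := ¬(¬c): (¬q) ∨ c
Before on := q: (¬q) ∨ c
Then branch requires (¬on) ∨ c; else branch requires (¬on) ∨ c.
Before the if: (on → ((¬on) ∨ c)) ∧ ((¬on) → ((¬on) ∨ c))
Answer: WP = (on → ((¬on) ∨ c)) ∧ ((¬on) → ((¬on) ∨ c))


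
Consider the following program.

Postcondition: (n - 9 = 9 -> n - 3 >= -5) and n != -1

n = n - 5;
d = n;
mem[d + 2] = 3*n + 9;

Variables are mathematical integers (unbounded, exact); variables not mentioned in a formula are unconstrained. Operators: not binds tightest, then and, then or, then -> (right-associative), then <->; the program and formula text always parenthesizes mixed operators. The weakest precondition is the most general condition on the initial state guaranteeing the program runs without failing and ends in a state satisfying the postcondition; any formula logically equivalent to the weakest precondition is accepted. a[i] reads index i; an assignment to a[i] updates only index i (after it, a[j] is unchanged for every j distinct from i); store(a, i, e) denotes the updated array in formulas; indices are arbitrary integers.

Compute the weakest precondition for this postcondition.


Working backward. After the program, the postcondition (n - 9 = 9 -> n - 3 >= -5) and n != -1 must hold; in canonical form it is (n = 18 -> n >= -2) and n != -1.
Before mem[d + 2] := 3*n + 9: (n = 18 -> n >= -2) and n != -1
Before d := n: (n = 18 -> n >= -2) and n != -1
Before n := n - 5: (n = 23 -> n >= 3) and n != 4
Answer: WP = (n = 23 -> n >= 3) and n != 4


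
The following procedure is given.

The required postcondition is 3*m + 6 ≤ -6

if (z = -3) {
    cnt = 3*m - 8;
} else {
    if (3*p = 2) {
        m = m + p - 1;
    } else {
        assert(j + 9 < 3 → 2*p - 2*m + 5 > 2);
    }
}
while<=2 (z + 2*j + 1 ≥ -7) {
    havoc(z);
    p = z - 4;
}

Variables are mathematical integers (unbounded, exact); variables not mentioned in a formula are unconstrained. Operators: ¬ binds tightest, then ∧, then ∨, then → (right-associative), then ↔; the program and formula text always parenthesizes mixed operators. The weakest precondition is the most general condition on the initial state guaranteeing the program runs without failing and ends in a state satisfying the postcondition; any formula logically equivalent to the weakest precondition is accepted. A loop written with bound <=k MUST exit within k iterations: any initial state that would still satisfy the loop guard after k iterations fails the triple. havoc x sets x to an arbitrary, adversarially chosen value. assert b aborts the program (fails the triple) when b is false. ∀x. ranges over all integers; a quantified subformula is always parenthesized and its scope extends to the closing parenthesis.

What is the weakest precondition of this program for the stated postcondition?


Working backward. After the program, the postcondition 3*m + 6 ≤ -6 must hold; in canonical form it is 3*m ≤ -12.
Before the loop (bound <=2), unroll the exhaustion recursion (WP_0 = exit-now case; WP_j = one more guarded iteration, up to j = 2):
  WP_0: (¬(2*j + z ≥ -8)) ∧ 3*m ≤ -12
  WP_1: (2*j + z ≥ -8 → (∀z_1. ((¬(2*j + z_1 ≥ -8)) ∧ 3*m ≤ -12))) ∧ ((¬(2*j + z ≥ -8)) → 3*m ≤ -12)
  WP_2: (2*j + z ≥ -8 → (∀z_2. ((2*j + z_2 ≥ -8 → (∀z_1. ((¬(2*j + z_1 ≥ -8)) ∧ 3*m ≤ -12))) ∧ ((¬(2*j + z_2 ≥ -8)) → 3*m ≤ -12)))) ∧ ((¬(2*j + z ≥ -8)) → 3*m ≤ -12)
So before the loop: (2*j + z ≥ -8 → (∀z_2. ((2*j + z_2 ≥ -8 → (∀z_1. ((¬(2*j + z_1 ≥ -8)) ∧ 3*m ≤ -12))) ∧ ((¬(2*j + z_2 ≥ -8)) → 3*m ≤ -12)))) ∧ ((¬(2*j + z ≥ -8)) → 3*m ≤ -12)
Then branch requires (2*j + z ≥ -8 → (∀z_2. ((2*j + z_2 ≥ -8 → (∀z_1. ((¬(2*j + z_1 ≥ -8)) ∧ 3*m ≤ -12))) ∧ ((¬(2*j + z_2 ≥ -8)) → 3*m ≤ -12)))) ∧ ((¬(2*j + z ≥ -8)) → 3*m ≤ -12); else branch requires (3*p = 2 → ((2*j + z ≥ -8 → (∀z_2. ((2*j + z_2 ≥ -8 → (∀z_1. ((¬(2*j + z_1 ≥ -8)) ∧ 3*m + 3*p ≤ -9))) ∧ ((¬(2*j + z_2 ≥ -8)) → 3*m + 3*p ≤ -9)))) ∧ ((¬(2*j + z ≥ -8)) → 3*m + 3*p ≤ -9))) ∧ ((¬(3*p = 2)) → ((j < -6 → 2*p > 2*m - 3) ∧ (2*j + z ≥ -8 → (∀z_2. ((2*j + z_2 ≥ -8 → (∀z_1. ((¬(2*j + z_1 ≥ -8)) ∧ 3*m ≤ -12))) ∧ ((¬(2*j + z_2 ≥ -8)) → 3*m ≤ -12)))) ∧ ((¬(2*j + z ≥ -8)) → 3*m ≤ -12))).
Before the if: (z = -3 → ((2*j + z ≥ -8 → (∀z_2. ((2*j + z_2 ≥ -8 → (∀z_1. ((¬(2*j + z_1 ≥ -8)) ∧ 3*m ≤ -12))) ∧ ((¬(2*j + z_2 ≥ -8)) → 3*m ≤ -12)))) ∧ ((¬(2*j + z ≥ -8)) → 3*m ≤ -12))) ∧ ((¬(z = -3)) → ((3*p = 2 → ((2*j + z ≥ -8 → (∀z_2. ((2*j + z_2 ≥ -8 → (∀z_1. ((¬(2*j + z_1 ≥ -8)) ∧ 3*m + 3*p ≤ -9))) ∧ ((¬(2*j + z_2 ≥ -8)) → 3*m + 3*p ≤ -9)))) ∧ ((¬(2*j + z ≥ -8)) → 3*m + 3*p ≤ -9))) ∧ ((¬(3*p = 2)) → ((j < -6 → 2*p > 2*m - 3) ∧ (2*j + z ≥ -8 → (∀z_2. ((2*j + z_2 ≥ -8 → (∀z_1. ((¬(2*j + z_1 ≥ -8)) ∧ 3*m ≤ -12))) ∧ ((¬(2*j + z_2 ≥ -8)) → 3*m ≤ -12)))) ∧ ((¬(2*j + z ≥ -8)) → 3*m ≤ -12)))))
Answer: WP = (z = -3 → ((2*j + z ≥ -8 → (∀z_2. ((2*j + z_2 ≥ -8 → (∀z_1. ((¬(2*j + z_1 ≥ -8)) ∧ 3*m ≤ -12))) ∧ ((¬(2*j + z_2 ≥ -8)) → 3*m ≤ -12)))) ∧ ((¬(2*j + z ≥ -8)) → 3*m ≤ -12))) ∧ ((¬(z = -3)) → ((3*p = 2 → ((2*j + z ≥ -8 → (∀z_2. ((2*j + z_2 ≥ -8 → (∀z_1. ((¬(2*j + z_1 ≥ -8)) ∧ 3*m + 3*p ≤ -9))) ∧ ((¬(2*j + z_2 ≥ -8)) → 3*m + 3*p ≤ -9)))) ∧ ((¬(2*j + z ≥ -8)) → 3*m + 3*p ≤ -9))) ∧ ((¬(3*p = 2)) → ((j < -6 → 2*p > 2*m - 3) ∧ (2*j + z ≥ -8 → (∀z_2. ((2*j + z_2 ≥ -8 → (∀z_1. ((¬(2*j + z_1 ≥ -8)) ∧ 3*m ≤ -12))) ∧ ((¬(2*j + z_2 ≥ -8)) → 3*m ≤ -12)))) ∧ ((¬(2*j + z ≥ -8)) → 3*m ≤ -12)))))


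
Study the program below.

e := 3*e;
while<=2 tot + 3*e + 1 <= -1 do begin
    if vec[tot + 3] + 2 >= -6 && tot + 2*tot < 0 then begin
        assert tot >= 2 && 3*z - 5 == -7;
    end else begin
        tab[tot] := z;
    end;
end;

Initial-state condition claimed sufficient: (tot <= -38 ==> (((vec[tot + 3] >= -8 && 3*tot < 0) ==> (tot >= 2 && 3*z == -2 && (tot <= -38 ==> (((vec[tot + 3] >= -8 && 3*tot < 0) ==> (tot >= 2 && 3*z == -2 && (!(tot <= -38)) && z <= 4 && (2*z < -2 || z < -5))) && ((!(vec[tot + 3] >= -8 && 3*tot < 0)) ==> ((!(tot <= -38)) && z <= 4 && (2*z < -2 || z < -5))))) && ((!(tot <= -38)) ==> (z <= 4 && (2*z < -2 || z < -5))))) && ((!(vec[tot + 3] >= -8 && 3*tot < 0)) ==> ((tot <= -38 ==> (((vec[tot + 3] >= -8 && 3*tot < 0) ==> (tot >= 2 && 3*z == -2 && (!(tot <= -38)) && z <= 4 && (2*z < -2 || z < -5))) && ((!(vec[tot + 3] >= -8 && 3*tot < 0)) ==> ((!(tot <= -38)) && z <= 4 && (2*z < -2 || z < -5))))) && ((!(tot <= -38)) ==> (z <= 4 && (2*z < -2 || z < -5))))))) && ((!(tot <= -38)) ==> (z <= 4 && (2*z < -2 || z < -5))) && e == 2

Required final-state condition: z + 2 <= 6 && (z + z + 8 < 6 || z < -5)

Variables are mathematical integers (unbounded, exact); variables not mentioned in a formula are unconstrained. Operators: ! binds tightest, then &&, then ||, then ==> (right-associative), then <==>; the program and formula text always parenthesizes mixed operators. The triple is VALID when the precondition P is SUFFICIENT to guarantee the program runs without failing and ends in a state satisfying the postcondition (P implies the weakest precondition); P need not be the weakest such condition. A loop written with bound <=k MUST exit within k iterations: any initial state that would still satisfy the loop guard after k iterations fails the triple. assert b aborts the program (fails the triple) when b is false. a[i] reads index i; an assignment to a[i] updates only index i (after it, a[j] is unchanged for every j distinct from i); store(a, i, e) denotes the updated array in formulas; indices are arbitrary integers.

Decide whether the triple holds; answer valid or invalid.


Working backward. After the program, the postcondition z + 2 <= 6 && (z + z + 8 < 6 || z < -5) must hold; in canonical form it is z <= 4 && (2*z < -2 || z < -5).
Before the loop (bound <=2), unroll the exhaustion recursion (WP_0 = exit-now case; WP_j = one more guarded iteration, up to j = 2):
  WP_0: (!(3*e + tot <= -2)) && z <= 4 && (2*z < -2 || z < -5)
  WP_1: (3*e + tot <= -2 ==> (((vec[tot + 3] >= -8 && 3*tot < 0) ==> (tot >= 2 && 3*z == -2 && (!(3*e + tot <= -2)) && z <= 4 && (2*z < -2 || z < -5))) && ((!(vec[tot + 3] >= -8 && 3*tot < 0)) ==> ((!(3*e + tot <= -2)) && z <= 4 && (2*z < -2 || z < -5))))) && ((!(3*e + tot <= -2)) ==> (z <= 4 && (2*z < -2 || z < -5)))
  WP_2: (3*e + tot <= -2 ==> (((vec[tot + 3] >= -8 && 3*tot < 0) ==> (tot >= 2 && 3*z == -2 && (3*e + tot <= -2 ==> (((vec[tot + 3] >= -8 && 3*tot < 0) ==> (tot >= 2 && 3*z == -2 && (!(3*e + tot <= -2)) && z <= 4 && (2*z < -2 || z < -5))) && ((!(vec[tot + 3] >= -8 && 3*tot < 0)) ==> ((!(3*e + tot <= -2)) && z <= 4 && (2*z < -2 || z < -5))))) && ((!(3*e + tot <= -2)) ==> (z <= 4 && (2*z < -2 || z < -5))))) && ((!(vec[tot + 3] >= -8 && 3*tot < 0)) ==> ((3*e + tot <= -2 ==> (((vec[tot + 3] >= -8 && 3*tot < 0) ==> (tot >= 2 && 3*z == -2 && (!(3*e + tot <= -2)) && z <= 4 && (2*z < -2 || z < -5))) && ((!(vec[tot + 3] >= -8 && 3*tot < 0)) ==> ((!(3*e + tot <= -2)) && z <= 4 && (2*z < -2 || z < -5))))) && ((!(3*e + tot <= -2)) ==> (z <= 4 && (2*z < -2 || z < -5))))))) && ((!(3*e + tot <= -2)) ==> (z <= 4 && (2*z < -2 || z < -5)))
So before the loop: (3*e + tot <= -2 ==> (((vec[tot + 3] >= -8 && 3*tot < 0) ==> (tot >= 2 && 3*z == -2 && (3*e + tot <= -2 ==> (((vec[tot + 3] >= -8 && 3*tot < 0) ==> (tot >= 2 && 3*z == -2 && (!(3*e + tot <= -2)) && z <= 4 && (2*z < -2 || z < -5))) && ((!(vec[tot + 3] >= -8 && 3*tot < 0)) ==> ((!(3*e + tot <= -2)) && z <= 4 && (2*z < -2 || z < -5))))) && ((!(3*e + tot <= -2)) ==> (z <= 4 && (2*z < -2 || z < -5))))) && ((!(vec[tot + 3] >= -8 && 3*tot < 0)) ==> ((3*e + tot <= -2 ==> (((vec[tot + 3] >= -8 && 3*tot < 0) ==> (tot >= 2 && 3*z == -2 && (!(3*e + tot <= -2)) && z <= 4 && (2*z < -2 || z < -5))) && ((!(vec[tot + 3] >= -8 && 3*tot < 0)) ==> ((!(3*e + tot <= -2)) && z <= 4 && (2*z < -2 || z < -5))))) && ((!(3*e + tot <= -2)) ==> (z <= 4 && (2*z < -2 || z < -5))))))) && ((!(3*e + tot <= -2)) ==> (z <= 4 && (2*z < -2 || z < -5)))
Before e := 3*e: (9*e + tot <= -2 ==> (((vec[tot + 3] >= -8 && 3*tot < 0) ==> (tot >= 2 && 3*z == -2 && (9*e + tot <= -2 ==> (((vec[tot + 3] >= -8 && 3*tot < 0) ==> (tot >= 2 && 3*z == -2 && (!(9*e + tot <= -2)) && z <= 4 && (2*z < -2 || z < -5))) && ((!(vec[tot + 3] >= -8 && 3*tot < 0)) ==> ((!(9*e + tot <= -2)) && z <= 4 && (2*z < -2 || z < -5))))) && ((!(9*e + tot <= -2)) ==> (z <= 4 && (2*z < -2 || z < -5))))) && ((!(vec[tot + 3] >= -8 && 3*tot < 0)) ==> ((9*e + tot <= -2 ==> (((vec[tot + 3] >= -8 && 3*tot < 0) ==> (tot >= 2 && 3*z == -2 && (!(9*e + tot <= -2)) && z <= 4 && (2*z < -2 || z < -5))) && ((!(vec[tot + 3] >= -8 && 3*tot < 0)) ==> ((!(9*e + tot <= -2)) && z <= 4 && (2*z < -2 || z < -5))))) && ((!(9*e + tot <= -2)) ==> (z <= 4 && (2*z < -2 || z < -5))))))) && ((!(9*e + tot <= -2)) ==> (z <= 4 && (2*z < -2 || z < -5)))
The weakest precondition is (9*e + tot <= -2 ==> (((vec[tot + 3] >= -8 && 3*tot < 0) ==> (tot >= 2 && 3*z == -2 && (9*e + tot <= -2 ==> (((vec[tot + 3] >= -8 && 3*tot < 0) ==> (tot >= 2 && 3*z == -2 && (!(9*e + tot <= -2)) && z <= 4 && (2*z < -2 || z < -5))) && ((!(vec[tot + 3] >= -8 && 3*tot < 0)) ==> ((!(9*e + tot <= -2)) && z <= 4 && (2*z < -2 || z < -5))))) && ((!(9*e + tot <= -2)) ==> (z <= 4 && (2*z < -2 || z < -5))))) && ((!(vec[tot + 3] >= -8 && 3*tot < 0)) ==> ((9*e + tot <= -2 ==> (((vec[tot + 3] >= -8 && 3*tot < 0) ==> (tot >= 2 && 3*z == -2 && (!(9*e + tot <= -2)) && z <= 4 && (2*z < -2 || z < -5))) && ((!(vec[tot + 3] >= -8 && 3*tot < 0)) ==> ((!(9*e + tot <= -2)) && z <= 4 && (2*z < -2 || z < -5))))) && ((!(9*e + tot <= -2)) ==> (z <= 4 && (2*z < -2 || z < -5))))))) && ((!(9*e + tot <= -2)) ==> (z <= 4 && (2*z < -2 || z < -5))).
Check whether (tot <= -38 ==> (((vec[tot + 3] >= -8 && 3*tot < 0) ==> (tot >= 2 && 3*z == -2 && (tot <= -38 ==> (((vec[tot + 3] >= -8 && 3*tot < 0) ==> (tot >= 2 && 3*z == -2 && (!(tot <= -38)) && z <= 4 && (2*z < -2 || z < -5))) && ((!(vec[tot + 3] >= -8 && 3*tot < 0)) ==> ((!(tot <= -38)) && z <= 4 && (2*z < -2 || z < -5))))) && ((!(tot <= -38)) ==> (z <= 4 && (2*z < -2 || z < -5))))) && ((!(vec[tot + 3] >= -8 && 3*tot < 0)) ==> ((tot <= -38 ==> (((vec[tot + 3] >= -8 && 3*tot < 0) ==> (tot >= 2 && 3*z == -2 && (!(tot <= -38)) && z <= 4 && (2*z < -2 || z < -5))) && ((!(vec[tot + 3] >= -8 && 3*tot < 0)) ==> ((!(tot <= -38)) && z <= 4 && (2*z < -2 || z < -5))))) && ((!(tot <= -38)) ==> (z <= 4 && (2*z < -2 || z < -5))))))) && ((!(tot <= -38)) ==> (z <= 4 && (2*z < -2 || z < -5))) && e == 2 implies it.
Countermodel: at the initial state e = 2, tot = -20, vec = {[-17] = 0, elsewhere 0}, z = -6, the precondition holds but the weakest precondition fails.
Answer: invalid


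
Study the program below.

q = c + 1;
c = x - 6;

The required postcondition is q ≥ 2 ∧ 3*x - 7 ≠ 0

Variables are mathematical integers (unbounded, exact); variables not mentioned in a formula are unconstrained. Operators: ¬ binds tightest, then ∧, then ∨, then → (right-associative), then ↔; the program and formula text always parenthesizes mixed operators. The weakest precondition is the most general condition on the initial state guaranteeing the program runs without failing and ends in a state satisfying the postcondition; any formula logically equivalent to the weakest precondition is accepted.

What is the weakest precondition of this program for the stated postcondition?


Working backward. After the program, the postcondition q ≥ 2 ∧ 3*x - 7 ≠ 0 must hold; in canonical form it is q ≥ 2 ∧ 3*x ≠ 7.
Before c := x - 6: q ≥ 2 ∧ 3*x ≠ 7
Before q := c + 1: c ≥ 1 ∧ 3*x ≠ 7
Answer: WP = c ≥ 1 ∧ 3*x ≠ 7


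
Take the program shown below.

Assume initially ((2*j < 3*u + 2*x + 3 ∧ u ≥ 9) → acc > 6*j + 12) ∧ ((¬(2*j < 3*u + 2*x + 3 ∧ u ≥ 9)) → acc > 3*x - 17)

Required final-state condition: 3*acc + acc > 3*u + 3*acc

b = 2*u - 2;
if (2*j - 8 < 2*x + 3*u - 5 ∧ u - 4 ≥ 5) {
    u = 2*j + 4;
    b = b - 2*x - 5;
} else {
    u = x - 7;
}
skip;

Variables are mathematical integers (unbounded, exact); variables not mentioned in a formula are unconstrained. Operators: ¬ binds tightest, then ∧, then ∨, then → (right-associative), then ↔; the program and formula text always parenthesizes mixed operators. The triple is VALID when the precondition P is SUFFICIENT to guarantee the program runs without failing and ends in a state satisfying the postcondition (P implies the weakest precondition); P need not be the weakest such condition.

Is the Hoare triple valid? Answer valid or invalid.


Working backward. After the program, the postcondition 3*acc + acc > 3*u + 3*acc must hold; in canonical form it is acc > 3*u.
Before skip: acc > 3*u
Then branch requires acc > 6*j + 12; else branch requires acc > 3*x - 21.
Before the if: ((2*j < 3*u + 2*x + 3 ∧ u ≥ 9) → acc > 6*j + 12) ∧ ((¬(2*j < 3*u + 2*x + 3 ∧ u ≥ 9)) → acc > 3*x - 21)
Before b := 2*u - 2: ((2*j < 3*u + 2*x + 3 ∧ u ≥ 9) → acc > 6*j + 12) ∧ ((¬(2*j < 3*u + 2*x + 3 ∧ u ≥ 9)) → acc > 3*x - 21)
The weakest precondition is ((2*j < 3*u + 2*x + 3 ∧ u ≥ 9) → acc > 6*j + 12) ∧ ((¬(2*j < 3*u + 2*x + 3 ∧ u ≥ 9)) → acc > 3*x - 21).
Check whether ((2*j < 3*u + 2*x + 3 ∧ u ≥ 9) → acc > 6*j + 12) ∧ ((¬(2*j < 3*u + 2*x + 3 ∧ u ≥ 9)) → acc > 3*x - 17) implies it.
Every state satisfying the precondition satisfies the weakest precondition: the implication holds.
Answer: valid


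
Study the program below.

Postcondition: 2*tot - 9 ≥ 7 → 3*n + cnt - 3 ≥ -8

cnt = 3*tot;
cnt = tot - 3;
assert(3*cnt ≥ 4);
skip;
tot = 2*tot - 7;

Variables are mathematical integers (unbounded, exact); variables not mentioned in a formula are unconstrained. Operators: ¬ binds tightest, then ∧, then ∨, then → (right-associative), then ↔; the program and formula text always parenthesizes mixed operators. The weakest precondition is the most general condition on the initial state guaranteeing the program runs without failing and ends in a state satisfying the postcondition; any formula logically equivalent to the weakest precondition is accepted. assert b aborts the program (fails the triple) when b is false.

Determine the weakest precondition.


Working backward. After the program, the postcondition 2*tot - 9 ≥ 7 → 3*n + cnt - 3 ≥ -8 must hold; in canonical form it is 2*tot ≥ 16 → cnt + 3*n ≥ -5.
Before tot := 2*tot - 7: 4*tot ≥ 30 → cnt + 3*n ≥ -5
Before skip: 4*tot ≥ 30 → cnt + 3*n ≥ -5
Before assert 3*cnt ≥ 4: 3*cnt ≥ 4 ∧ (4*tot ≥ 30 → cnt + 3*n ≥ -5)
Before cnt := tot - 3: 3*tot ≥ 13 ∧ (4*tot ≥ 30 → 3*n + tot ≥ -2)
Before cnt := 3*tot: 3*tot ≥ 13 ∧ (4*tot ≥ 30 → 3*n + tot ≥ -2)
Answer: WP = 3*tot ≥ 13 ∧ (4*tot ≥ 30 → 3*n + tot ≥ -2)


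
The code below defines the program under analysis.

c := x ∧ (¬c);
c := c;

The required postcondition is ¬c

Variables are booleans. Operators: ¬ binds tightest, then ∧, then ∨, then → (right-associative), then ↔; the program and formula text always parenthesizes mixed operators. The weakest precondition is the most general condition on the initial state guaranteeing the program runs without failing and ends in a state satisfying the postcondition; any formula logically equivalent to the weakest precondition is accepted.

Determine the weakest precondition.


Working backward. After the program, ¬c must hold.
Before c := c: ¬c
Before c := x ∧ (¬c): ¬(x ∧ (¬c))
Answer: WP = ¬(x ∧ (¬c))


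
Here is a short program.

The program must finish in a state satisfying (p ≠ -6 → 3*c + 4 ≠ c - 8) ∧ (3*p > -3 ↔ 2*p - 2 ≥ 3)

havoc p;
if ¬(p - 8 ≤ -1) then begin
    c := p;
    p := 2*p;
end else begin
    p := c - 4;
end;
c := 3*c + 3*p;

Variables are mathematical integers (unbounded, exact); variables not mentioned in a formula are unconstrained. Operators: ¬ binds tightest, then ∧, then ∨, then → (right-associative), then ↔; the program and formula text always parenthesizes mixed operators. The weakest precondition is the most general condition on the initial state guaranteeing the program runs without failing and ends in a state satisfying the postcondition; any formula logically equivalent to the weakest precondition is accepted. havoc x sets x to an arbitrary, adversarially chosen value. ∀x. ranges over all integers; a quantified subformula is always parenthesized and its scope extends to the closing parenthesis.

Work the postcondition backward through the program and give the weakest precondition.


Working backward. After the program, the postcondition (p ≠ -6 → 3*c + 4 ≠ c - 8) ∧ (3*p > -3 ↔ 2*p - 2 ≥ 3) must hold; in canonical form it is (p ≠ -6 → 2*c ≠ -12) ∧ (3*p > -3 ↔ 2*p ≥ 5).
Before c := 3*c + 3*p: (p ≠ -6 → 6*c + 6*p ≠ -12) ∧ (3*p > -3 ↔ 2*p ≥ 5)
Then branch requires (2*p ≠ -6 → 18*p ≠ -12) ∧ (6*p > -3 ↔ 4*p ≥ 5); else branch requires (c ≠ -2 → 12*c ≠ 12) ∧ (3*c > 9 ↔ 2*c ≥ 13).
Before the if: ((¬(p ≤ 7)) → ((2*p ≠ -6 → 18*p ≠ -12) ∧ (6*p > -3 ↔ 4*p ≥ 5))) ∧ (p ≤ 7 → ((c ≠ -2 → 12*c ≠ 12) ∧ (3*c > 9 ↔ 2*c ≥ 13)))
Before havoc p: ∀p_1. (((¬(p_1 ≤ 7)) → ((2*p_1 ≠ -6 → 18*p_1 ≠ -12) ∧ (6*p_1 > -3 ↔ 4*p_1 ≥ 5))) ∧ (p_1 ≤ 7 → ((c ≠ -2 → 12*c ≠ 12) ∧ (3*c > 9 ↔ 2*c ≥ 13))))
Answer: WP = ∀p_1. (((¬(p_1 ≤ 7)) → ((2*p_1 ≠ -6 → 18*p_1 ≠ -12) ∧ (6*p_1 > -3 ↔ 4*p_1 ≥ 5))) ∧ (p_1 ≤ 7 → ((c ≠ -2 → 12*c ≠ 12) ∧ (3*c > 9 ↔ 2*c ≥ 13))))


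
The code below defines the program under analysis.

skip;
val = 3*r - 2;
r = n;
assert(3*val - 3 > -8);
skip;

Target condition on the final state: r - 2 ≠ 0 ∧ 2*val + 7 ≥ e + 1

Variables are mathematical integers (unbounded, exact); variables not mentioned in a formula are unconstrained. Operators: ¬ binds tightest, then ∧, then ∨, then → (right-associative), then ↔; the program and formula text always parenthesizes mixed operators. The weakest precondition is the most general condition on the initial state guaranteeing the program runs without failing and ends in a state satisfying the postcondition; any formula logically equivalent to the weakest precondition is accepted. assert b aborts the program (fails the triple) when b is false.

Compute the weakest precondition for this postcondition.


Working backward. After the program, the postcondition r - 2 ≠ 0 ∧ 2*val + 7 ≥ e + 1 must hold; in canonical form it is r ≠ 2 ∧ 2*val ≥ e - 6.
Before skip: r ≠ 2 ∧ 2*val ≥ e - 6
Before assert 3*val - 3 > -8: 3*val > -5 ∧ r ≠ 2 ∧ 2*val ≥ e - 6
Before r := n: 3*val > -5 ∧ n ≠ 2 ∧ 2*val ≥ e - 6
Before val := 3*r - 2: 9*r > 1 ∧ n ≠ 2 ∧ 6*r ≥ e - 2
Before skip: 9*r > 1 ∧ n ≠ 2 ∧ 6*r ≥ e - 2
Answer: WP = 9*r > 1 ∧ n ≠ 2 ∧ 6*r ≥ e - 2


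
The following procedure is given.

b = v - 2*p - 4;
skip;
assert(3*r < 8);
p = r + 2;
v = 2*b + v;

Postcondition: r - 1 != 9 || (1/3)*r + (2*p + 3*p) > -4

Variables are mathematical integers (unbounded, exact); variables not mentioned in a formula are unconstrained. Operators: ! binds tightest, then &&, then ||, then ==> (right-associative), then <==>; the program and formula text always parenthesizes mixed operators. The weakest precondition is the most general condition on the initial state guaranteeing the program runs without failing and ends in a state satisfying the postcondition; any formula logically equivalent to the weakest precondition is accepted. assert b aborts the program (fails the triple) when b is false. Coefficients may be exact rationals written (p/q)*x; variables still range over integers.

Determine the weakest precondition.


Working backward. After the program, the postcondition r - 1 != 9 || (1/3)*r + (2*p + 3*p) > -4 must hold; in canonical form it is r != 10 || 5*p + (1/3)*r > -4.
Before v := 2*b + v: r != 10 || 5*p + (1/3)*r > -4
Before p := r + 2: r != 10 || (16/3)*r > -14
Before assert 3*r < 8: 3*r < 8 && (r != 10 || (16/3)*r > -14)
Before skip: 3*r < 8 && (r != 10 || (16/3)*r > -14)
Before b := v - 2*p - 4: 3*r < 8 && (r != 10 || (16/3)*r > -14)
Answer: WP = 3*r < 8 && (r != 10 || (16/3)*r > -14)


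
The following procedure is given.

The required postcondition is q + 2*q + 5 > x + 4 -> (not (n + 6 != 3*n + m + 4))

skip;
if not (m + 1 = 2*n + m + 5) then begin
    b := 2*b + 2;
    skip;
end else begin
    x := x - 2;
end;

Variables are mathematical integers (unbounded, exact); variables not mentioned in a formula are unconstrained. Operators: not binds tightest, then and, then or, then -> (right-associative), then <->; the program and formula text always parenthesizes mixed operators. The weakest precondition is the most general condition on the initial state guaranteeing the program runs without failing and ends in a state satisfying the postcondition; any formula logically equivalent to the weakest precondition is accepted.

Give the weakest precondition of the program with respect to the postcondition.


Working backward. After the program, the postcondition q + 2*q + 5 > x + 4 -> (not (n + 6 != 3*n + m + 4)) must hold; in canonical form it is 3*q > x - 1 -> (not (m + 2*n != 2)).
Then branch requires 3*q > x - 1 -> (not (m + 2*n != 2)); else branch requires 3*q > x - 3 -> (not (m + 2*n != 2)).
Before the if: ((not (2*n = -4)) -> (3*q > x - 1 -> (not (m + 2*n != 2)))) and (2*n = -4 -> (3*q > x - 3 -> (not (m + 2*n != 2))))
Before skip: ((not (2*n = -4)) -> (3*q > x - 1 -> (not (m + 2*n != 2)))) and (2*n = -4 -> (3*q > x - 3 -> (not (m + 2*n != 2))))
Answer: WP = ((not (2*n = -4)) -> (3*q > x - 1 -> (not (m + 2*n != 2)))) and (2*n = -4 -> (3*q > x - 3 -> (not (m + 2*n != 2))))


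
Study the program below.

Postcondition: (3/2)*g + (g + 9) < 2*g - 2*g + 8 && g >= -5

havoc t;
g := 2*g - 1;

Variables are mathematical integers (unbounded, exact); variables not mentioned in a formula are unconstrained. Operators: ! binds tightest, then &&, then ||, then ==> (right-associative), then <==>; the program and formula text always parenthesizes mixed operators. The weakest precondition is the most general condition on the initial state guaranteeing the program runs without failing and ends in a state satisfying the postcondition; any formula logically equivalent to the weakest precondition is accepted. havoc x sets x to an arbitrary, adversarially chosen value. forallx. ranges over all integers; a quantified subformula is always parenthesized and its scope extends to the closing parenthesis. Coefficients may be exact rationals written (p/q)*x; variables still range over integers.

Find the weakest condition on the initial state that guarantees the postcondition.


Working backward. After the program, the postcondition (3/2)*g + (g + 9) < 2*g - 2*g + 8 && g >= -5 must hold; in canonical form it is (5/2)*g < -1 && g >= -5.
Before g := 2*g - 1: 5*g < 3/2 && 2*g >= -4
Before havoc t: 5*g < 3/2 && 2*g >= -4
Answer: WP = 5*g < 3/2 && 2*g >= -4


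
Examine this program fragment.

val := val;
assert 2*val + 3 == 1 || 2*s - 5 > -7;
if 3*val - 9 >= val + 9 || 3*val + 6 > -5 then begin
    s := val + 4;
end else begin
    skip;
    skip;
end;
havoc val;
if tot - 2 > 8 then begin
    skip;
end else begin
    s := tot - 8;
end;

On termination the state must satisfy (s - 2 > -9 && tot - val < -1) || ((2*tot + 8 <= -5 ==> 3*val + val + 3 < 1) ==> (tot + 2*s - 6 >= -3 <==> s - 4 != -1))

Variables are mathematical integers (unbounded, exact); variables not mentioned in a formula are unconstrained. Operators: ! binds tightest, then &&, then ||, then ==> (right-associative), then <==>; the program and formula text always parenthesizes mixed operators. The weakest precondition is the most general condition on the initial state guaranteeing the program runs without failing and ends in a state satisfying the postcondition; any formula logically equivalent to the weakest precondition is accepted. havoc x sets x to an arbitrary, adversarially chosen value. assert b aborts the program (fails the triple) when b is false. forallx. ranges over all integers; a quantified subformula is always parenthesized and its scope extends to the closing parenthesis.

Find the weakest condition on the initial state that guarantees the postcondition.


Working backward. After the program, the postcondition (s - 2 > -9 && tot - val < -1) || ((2*tot + 8 <= -5 ==> 3*val + val + 3 < 1) ==> (tot + 2*s - 6 >= -3 <==> s - 4 != -1)) must hold; in canonical form it is (s > -7 && tot < val - 1) || ((2*tot <= -13 ==> 4*val < -2) ==> (2*s + tot >= 3 <==> s != 3)).
Then branch requires (s > -7 && tot < val - 1) || ((2*tot <= -13 ==> 4*val < -2) ==> (2*s + tot >= 3 <==> s != 3)); else branch requires (tot > 1 && tot < val - 1) || ((2*tot <= -13 ==> 4*val < -2) ==> (3*tot >= 19 <==> tot != 11)).
Before the if: (tot > 10 ==> ((s > -7 && tot < val - 1) || ((2*tot <= -13 ==> 4*val < -2) ==> (2*s + tot >= 3 <==> s != 3)))) && ((!(tot > 10)) ==> ((tot > 1 && tot < val - 1) || ((2*tot <= -13 ==> 4*val < -2) ==> (3*tot >= 19 <==> tot != 11))))
Before havoc val: forall val_1. ((tot > 10 ==> ((s > -7 && tot < val_1 - 1) || ((2*tot <= -13 ==> 4*val_1 < -2) ==> (2*s + tot >= 3 <==> s != 3)))) && ((!(tot > 10)) ==> ((tot > 1 && tot < val_1 - 1) || ((2*tot <= -13 ==> 4*val_1 < -2) ==> (3*tot >= 19 <==> tot != 11)))))
Then branch requires forall val_1. ((tot > 10 ==> ((val > -11 && tot < val_1 - 1) || ((2*tot <= -13 ==> 4*val_1 < -2) ==> (tot + 2*val >= -5 <==> val != -1)))) && ((!(tot > 10)) ==> ((tot > 1 && tot < val_1 - 1) || ((2*tot <= -13 ==> 4*val_1 < -2) ==> (3*tot >= 19 <==> tot != 11))))); else branch requires forall val_1. ((tot > 10 ==> ((s > -7 && tot < val_1 - 1) || ((2*tot <= -13 ==> 4*val_1 < -2) ==> (2*s + tot >= 3 <==> s != 3)))) && ((!(tot > 10)) ==> ((tot > 1 && tot < val_1 - 1) || ((2*tot <= -13 ==> 4*val_1 < -2) ==> (3*tot >= 19 <==> tot != 11))))).
Before the if: ((2*val >= 18 || 3*val > -11) ==> (forall val_1. ((tot > 10 ==> ((val > -11 && tot < val_1 - 1) || ((2*tot <= -13 ==> 4*val_1 < -2) ==> (tot + 2*val >= -5 <==> val != -1)))) && ((!(tot > 10)) ==> ((tot > 1 && tot < val_1 - 1) || ((2*tot <= -13 ==> 4*val_1 < -2) ==> (3*tot >= 19 <==> tot != 11))))))) && ((!(2*val >= 18 || 3*val > -11)) ==> (forall val_1. ((tot > 10 ==> ((s > -7 && tot < val_1 - 1) || ((2*tot <= -13 ==> 4*val_1 < -2) ==> (2*s + tot >= 3 <==> s != 3)))) && ((!(tot > 10)) ==> ((tot > 1 && tot < val_1 - 1) || ((2*tot <= -13 ==> 4*val_1 < -2) ==> (3*tot >= 19 <==> tot != 11)))))))
Before assert 2*val + 3 == 1 || 2*s - 5 > -7: (2*val == -2 || 2*s > -2) && ((2*val >= 18 || 3*val > -11) ==> (forall val_1. ((tot > 10 ==> ((val > -11 && tot < val_1 - 1) || ((2*tot <= -13 ==> 4*val_1 < -2) ==> (tot + 2*val >= -5 <==> val != -1)))) && ((!(tot > 10)) ==> ((tot > 1 && tot < val_1 - 1) || ((2*tot <= -13 ==> 4*val_1 < -2) ==> (3*tot >= 19 <==> tot != 11))))))) && ((!(2*val >= 18 || 3*val > -11)) ==> (forall val_1. ((tot > 10 ==> ((s > -7 && tot < val_1 - 1) || ((2*tot <= -13 ==> 4*val_1 < -2) ==> (2*s + tot >= 3 <==> s != 3)))) && ((!(tot > 10)) ==> ((tot > 1 && tot < val_1 - 1) || ((2*tot <= -13 ==> 4*val_1 < -2) ==> (3*tot >= 19 <==> tot != 11)))))))
Before val := val: (2*val == -2 || 2*s > -2) && ((2*val >= 18 || 3*val > -11) ==> (forall val_1. ((tot > 10 ==> ((val > -11 && tot < val_1 - 1) || ((2*tot <= -13 ==> 4*val_1 < -2) ==> (tot + 2*val >= -5 <==> val != -1)))) && ((!(tot > 10)) ==> ((tot > 1 && tot < val_1 - 1) || ((2*tot <= -13 ==> 4*val_1 < -2) ==> (3*tot >= 19 <==> tot != 11))))))) && ((!(2*val >= 18 || 3*val > -11)) ==> (forall val_1. ((tot > 10 ==> ((s > -7 && tot < val_1 - 1) || ((2*tot <= -13 ==> 4*val_1 < -2) ==> (2*s + tot >= 3 <==> s != 3)))) && ((!(tot > 10)) ==> ((tot > 1 && tot < val_1 - 1) || ((2*tot <= -13 ==> 4*val_1 < -2) ==> (3*tot >= 19 <==> tot != 11)))))))
Answer: WP = (2*val == -2 || 2*s > -2) && ((2*val >= 18 || 3*val > -11) ==> (forall val_1. ((tot > 10 ==> ((val > -11 && tot < val_1 - 1) || ((2*tot <= -13 ==> 4*val_1 < -2) ==> (tot + 2*val >= -5 <==> val != -1)))) && ((!(tot > 10)) ==> ((tot > 1 && tot < val_1 - 1) || ((2*tot <= -13 ==> 4*val_1 < -2) ==> (3*tot >= 19 <==> tot != 11))))))) && ((!(2*val >= 18 || 3*val > -11)) ==> (forall val_1. ((tot > 10 ==> ((s > -7 && tot < val_1 - 1) || ((2*tot <= -13 ==> 4*val_1 < -2) ==> (2*s + tot >= 3 <==> s != 3)))) && ((!(tot > 10)) ==> ((tot > 1 && tot < val_1 - 1) || ((2*tot <= -13 ==> 4*val_1 < -2) ==> (3*tot >= 19 <==> tot != 11)))))))


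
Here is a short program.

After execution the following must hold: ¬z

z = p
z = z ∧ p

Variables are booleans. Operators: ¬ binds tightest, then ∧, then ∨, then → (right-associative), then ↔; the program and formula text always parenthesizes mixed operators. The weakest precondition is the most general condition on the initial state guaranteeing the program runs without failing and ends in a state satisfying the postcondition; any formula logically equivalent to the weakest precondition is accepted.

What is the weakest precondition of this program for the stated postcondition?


Working backward. After the program, ¬z must hold.
Before z := z ∧ p: ¬(z ∧ p)
Before z := p: ¬p
Answer: WP = ¬p


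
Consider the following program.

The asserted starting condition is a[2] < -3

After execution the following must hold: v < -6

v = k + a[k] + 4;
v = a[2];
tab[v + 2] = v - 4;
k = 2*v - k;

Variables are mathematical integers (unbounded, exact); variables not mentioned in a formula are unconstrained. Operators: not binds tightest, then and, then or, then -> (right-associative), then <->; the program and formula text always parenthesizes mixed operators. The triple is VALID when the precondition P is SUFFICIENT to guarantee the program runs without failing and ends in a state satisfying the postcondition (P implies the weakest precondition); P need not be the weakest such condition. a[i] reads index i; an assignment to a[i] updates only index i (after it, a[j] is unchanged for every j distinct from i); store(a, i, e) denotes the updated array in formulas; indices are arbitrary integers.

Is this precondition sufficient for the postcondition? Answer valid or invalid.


Working backward. After the program, v < -6 must hold.
Before k := 2*v - k: v < -6
Before tab[v + 2] := v - 4: v < -6
Before v := a[2]: a[2] < -6
Before v := k + a[k] + 4: a[2] < -6
The weakest precondition is a[2] < -6.
Check whether a[2] < -3 implies it.
Countermodel: at the initial state a = {[2] = -4, elsewhere -4}, the precondition holds but the weakest precondition fails.
Answer: invalid


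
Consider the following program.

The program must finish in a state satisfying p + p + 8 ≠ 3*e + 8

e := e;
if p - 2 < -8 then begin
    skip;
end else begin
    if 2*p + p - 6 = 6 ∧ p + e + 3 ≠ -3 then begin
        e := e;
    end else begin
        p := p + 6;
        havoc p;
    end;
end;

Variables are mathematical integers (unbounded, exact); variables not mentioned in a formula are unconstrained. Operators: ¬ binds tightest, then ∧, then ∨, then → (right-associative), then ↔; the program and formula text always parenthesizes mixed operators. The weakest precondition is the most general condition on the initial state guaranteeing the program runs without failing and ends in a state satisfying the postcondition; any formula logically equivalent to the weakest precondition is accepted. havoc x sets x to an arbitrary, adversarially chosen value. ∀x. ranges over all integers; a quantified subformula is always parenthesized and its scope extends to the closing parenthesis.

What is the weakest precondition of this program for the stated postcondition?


Working backward. After the program, the postcondition p + p + 8 ≠ 3*e + 8 must hold; in canonical form it is 2*p ≠ 3*e.
Then branch requires 2*p ≠ 3*e; else branch requires ((3*p = 12 ∧ e + p ≠ -6) → 2*p ≠ 3*e) ∧ ((¬(3*p = 12 ∧ e + p ≠ -6)) → (∀p_1. 2*p_1 ≠ 3*e)).
Before the if: (p < -6 → 2*p ≠ 3*e) ∧ ((¬(p < -6)) → (((3*p = 12 ∧ e + p ≠ -6) → 2*p ≠ 3*e) ∧ ((¬(3*p = 12 ∧ e + p ≠ -6)) → (∀p_1. 2*p_1 ≠ 3*e))))
Before e := e: (p < -6 → 2*p ≠ 3*e) ∧ ((¬(p < -6)) → (((3*p = 12 ∧ e + p ≠ -6) → 2*p ≠ 3*e) ∧ ((¬(3*p = 12 ∧ e + p ≠ -6)) → (∀p_1. 2*p_1 ≠ 3*e))))
Answer: WP = (p < -6 → 2*p ≠ 3*e) ∧ ((¬(p < -6)) → (((3*p = 12 ∧ e + p ≠ -6) → 2*p ≠ 3*e) ∧ ((¬(3*p = 12 ∧ e + p ≠ -6)) → (∀p_1. 2*p_1 ≠ 3*e))))


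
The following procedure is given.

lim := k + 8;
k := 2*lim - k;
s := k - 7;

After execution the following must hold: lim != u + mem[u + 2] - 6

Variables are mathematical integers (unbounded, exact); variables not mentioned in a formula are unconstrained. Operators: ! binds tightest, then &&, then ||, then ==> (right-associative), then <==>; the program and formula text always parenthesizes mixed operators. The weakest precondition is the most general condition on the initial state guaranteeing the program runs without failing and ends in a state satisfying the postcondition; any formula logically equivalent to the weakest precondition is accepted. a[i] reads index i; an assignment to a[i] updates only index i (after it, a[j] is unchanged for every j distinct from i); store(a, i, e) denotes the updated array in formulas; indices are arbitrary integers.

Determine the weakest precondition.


Working backward. After the program, the postcondition lim != u + mem[u + 2] - 6 must hold; in canonical form it is lim != mem[u + 2] + u - 6.
Before s := k - 7: lim != mem[u + 2] + u - 6
Before k := 2*lim - k: lim != mem[u + 2] + u - 6
Before lim := k + 8: k != mem[u + 2] + u - 14
Answer: WP = k != mem[u + 2] + u - 14


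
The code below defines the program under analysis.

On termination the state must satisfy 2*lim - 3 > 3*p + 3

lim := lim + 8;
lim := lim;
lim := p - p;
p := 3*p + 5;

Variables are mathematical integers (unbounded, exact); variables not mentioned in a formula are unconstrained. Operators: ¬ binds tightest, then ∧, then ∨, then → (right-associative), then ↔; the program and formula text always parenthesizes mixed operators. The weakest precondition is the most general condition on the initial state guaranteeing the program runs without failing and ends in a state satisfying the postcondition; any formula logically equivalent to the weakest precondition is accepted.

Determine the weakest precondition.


Working backward. After the program, the postcondition 2*lim - 3 > 3*p + 3 must hold; in canonical form it is 2*lim > 3*p + 6.
Before p := 3*p + 5: 2*lim > 9*p + 21
Before lim := p - p: 9*p < -21
Before lim := lim: 9*p < -21
Before lim := lim + 8: 9*p < -21
Answer: WP = 9*p < -21


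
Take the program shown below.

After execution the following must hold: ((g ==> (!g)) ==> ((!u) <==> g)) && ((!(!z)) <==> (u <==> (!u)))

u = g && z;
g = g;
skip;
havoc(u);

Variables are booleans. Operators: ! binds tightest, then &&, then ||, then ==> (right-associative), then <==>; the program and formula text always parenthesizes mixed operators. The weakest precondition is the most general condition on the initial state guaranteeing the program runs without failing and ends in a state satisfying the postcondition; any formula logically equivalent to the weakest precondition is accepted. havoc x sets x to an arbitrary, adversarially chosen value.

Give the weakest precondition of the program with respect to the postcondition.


Working backward. After the program, the postcondition ((g ==> (!g)) ==> ((!u) <==> g)) && ((!(!z)) <==> (u <==> (!u))) must hold; in canonical form it is ((g ==> (!g)) ==> ((!u) <==> g)) && (z <==> (u <==> (!u))).
Before havoc u: ((g ==> (!g)) ==> (!g)) && (!z) && ((g ==> (!g)) ==> g)
Before skip: ((g ==> (!g)) ==> (!g)) && (!z) && ((g ==> (!g)) ==> g)
Before g := g: ((g ==> (!g)) ==> (!g)) && (!z) && ((g ==> (!g)) ==> g)
Before u := g && z: ((g ==> (!g)) ==> (!g)) && (!z) && ((g ==> (!g)) ==> g)
Answer: WP = ((g ==> (!g)) ==> (!g)) && (!z) && ((g ==> (!g)) ==> g)


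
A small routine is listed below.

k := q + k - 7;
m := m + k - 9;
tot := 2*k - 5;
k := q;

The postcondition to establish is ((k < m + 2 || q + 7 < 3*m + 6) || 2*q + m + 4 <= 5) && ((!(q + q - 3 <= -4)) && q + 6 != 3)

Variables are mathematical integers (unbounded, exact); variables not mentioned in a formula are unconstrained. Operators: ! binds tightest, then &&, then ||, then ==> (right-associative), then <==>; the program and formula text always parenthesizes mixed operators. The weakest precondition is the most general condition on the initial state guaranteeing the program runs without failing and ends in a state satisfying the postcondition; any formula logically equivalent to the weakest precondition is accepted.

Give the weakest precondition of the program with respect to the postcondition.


Working backward. After the program, the postcondition ((k < m + 2 || q + 7 < 3*m + 6) || 2*q + m + 4 <= 5) && ((!(q + q - 3 <= -4)) && q + 6 != 3) must hold; in canonical form it is (k < m + 2 || q < 3*m - 1 || m + 2*q <= 1) && (!(2*q <= -1)) && q != -3.
Before k := q: (q < m + 2 || q < 3*m - 1 || m + 2*q <= 1) && (!(2*q <= -1)) && q != -3
Before tot := 2*k - 5: (q < m + 2 || q < 3*m - 1 || m + 2*q <= 1) && (!(2*q <= -1)) && q != -3
Before m := m + k - 9: (q < k + m - 7 || q < 3*k + 3*m - 28 || k + m + 2*q <= 10) && (!(2*q <= -1)) && q != -3
Before k := q + k - 7: (k + m > 14 || 3*k + 3*m + 2*q > 49 || k + m + 3*q <= 17) && (!(2*q <= -1)) && q != -3
Answer: WP = (k + m > 14 || 3*k + 3*m + 2*q > 49 || k + m + 3*q <= 17) && (!(2*q <= -1)) && q != -3
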